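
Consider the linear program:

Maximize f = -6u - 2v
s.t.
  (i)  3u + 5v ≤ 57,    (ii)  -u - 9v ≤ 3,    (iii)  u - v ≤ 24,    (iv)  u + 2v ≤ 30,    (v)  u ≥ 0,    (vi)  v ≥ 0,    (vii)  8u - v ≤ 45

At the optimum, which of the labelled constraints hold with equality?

(v) and (vi)

Feasible corners and f = -6u - 2v:
  (0, 57/5) → f = -114/5
  (282/43, 321/43) → f = -2334/43
  (0, 0) → f = 0
  (45/8, 0) → f = -135/4

The maximum is at (0, 0). Substituting into each constraint, equality holds for (v) and (vi); the remaining constraints have slack.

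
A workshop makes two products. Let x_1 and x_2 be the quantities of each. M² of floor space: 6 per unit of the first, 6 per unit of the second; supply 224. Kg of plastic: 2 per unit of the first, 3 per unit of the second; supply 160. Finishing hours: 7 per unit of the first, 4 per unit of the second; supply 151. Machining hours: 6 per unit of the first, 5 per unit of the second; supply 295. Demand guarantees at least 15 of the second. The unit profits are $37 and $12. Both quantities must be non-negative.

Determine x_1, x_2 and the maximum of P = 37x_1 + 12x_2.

At the optimal vertex, 7x_1 + 4x_2 = 151 and x_2 = 15.
Solving simultaneously gives x_1 = 13, x_2 = 15.

x_1 = 13, x_2 = 15, maximum P = 661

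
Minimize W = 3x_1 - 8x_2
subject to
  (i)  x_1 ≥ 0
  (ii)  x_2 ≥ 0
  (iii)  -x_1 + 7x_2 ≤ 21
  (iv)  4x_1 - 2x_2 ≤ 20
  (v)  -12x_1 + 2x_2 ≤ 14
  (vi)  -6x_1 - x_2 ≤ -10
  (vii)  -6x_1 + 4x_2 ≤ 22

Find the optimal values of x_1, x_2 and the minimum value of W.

Vertices and W = 3x_1 - 8x_2:
  (5, 0) → W = 15
  (5/3, 0) → W = 5
  (7, 4) → W = -11
  (49/43, 136/43) → W = -941/43

x_1 = 49/43, x_2 = 136/43, minimum W = -941/43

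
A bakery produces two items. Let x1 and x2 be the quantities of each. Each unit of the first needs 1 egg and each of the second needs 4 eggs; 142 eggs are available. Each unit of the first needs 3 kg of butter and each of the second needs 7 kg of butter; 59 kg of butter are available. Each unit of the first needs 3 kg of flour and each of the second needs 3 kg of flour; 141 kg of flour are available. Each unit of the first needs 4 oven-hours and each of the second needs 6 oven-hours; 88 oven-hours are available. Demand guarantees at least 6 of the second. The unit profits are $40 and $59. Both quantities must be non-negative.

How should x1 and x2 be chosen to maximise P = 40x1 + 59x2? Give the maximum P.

x1 = 17/3, x2 = 6, maximum P = 1742/3

Extreme points and P = 40x1 + 59x2:
  (0, 59/7) → P = 3481/7
  (0, 6) → P = 354
  (17/3, 6) → P = 1742/3

The binding constraints are 3x1 + 7x2 = 59 and x2 = 6.
Solving simultaneously gives x1 = 17/3, x2 = 6.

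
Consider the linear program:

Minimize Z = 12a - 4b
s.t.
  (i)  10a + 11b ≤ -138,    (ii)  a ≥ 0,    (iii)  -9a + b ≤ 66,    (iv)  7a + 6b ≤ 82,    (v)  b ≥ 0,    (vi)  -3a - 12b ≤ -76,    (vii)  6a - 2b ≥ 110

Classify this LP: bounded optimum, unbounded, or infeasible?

infeasible

The boundaries -3a - 12b = -76 and 6a - 2b = 110 meet at (736/39, 21/13), but that point violates 10a + 11b ≤ -138. Every candidate vertex is excluded by some other constraint, so the feasible region is empty.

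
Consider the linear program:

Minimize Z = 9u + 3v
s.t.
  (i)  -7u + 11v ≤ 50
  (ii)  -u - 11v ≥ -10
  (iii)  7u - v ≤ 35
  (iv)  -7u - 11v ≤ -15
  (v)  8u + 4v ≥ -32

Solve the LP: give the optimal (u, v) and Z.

Feasible corners and Z = 9u + 3v:
  (395/78, 35/78) → Z = 610/13
  (5/6, 5/6) → Z = 10
  (100/21, -5/3) → Z = 265/7

u = 5/6, v = 5/6, minimum Z = 10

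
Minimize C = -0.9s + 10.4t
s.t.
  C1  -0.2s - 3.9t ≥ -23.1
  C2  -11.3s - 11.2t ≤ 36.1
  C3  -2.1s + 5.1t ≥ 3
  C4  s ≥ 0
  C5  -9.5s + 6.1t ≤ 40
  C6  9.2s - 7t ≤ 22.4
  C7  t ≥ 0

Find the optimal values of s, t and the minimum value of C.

Feasible corners and C = -0.9s + 10.4t:
  (0, 77/13) → C = 308/5
  (12453/1864, 5201/932) → C = 969731/18640
  (0, 10/17) → C = 104/17
  (2254/537, 1244/537) → C = 10909/537

The binding constraints are -2.1s + 5.1t = 3 and s = 0.
Solving simultaneously gives s = 0, t = 10/17.

s = 0, t = 10/17, minimum C = 104/17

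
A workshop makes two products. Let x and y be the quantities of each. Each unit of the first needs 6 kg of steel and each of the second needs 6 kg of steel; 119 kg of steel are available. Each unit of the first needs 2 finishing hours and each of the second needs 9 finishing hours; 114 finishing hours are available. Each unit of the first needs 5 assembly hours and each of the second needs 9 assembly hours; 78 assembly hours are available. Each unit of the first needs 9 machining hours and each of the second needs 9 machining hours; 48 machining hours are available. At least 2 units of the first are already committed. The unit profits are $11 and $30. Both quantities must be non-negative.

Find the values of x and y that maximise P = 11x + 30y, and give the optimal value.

x = 2, y = 10/3, maximum P = 122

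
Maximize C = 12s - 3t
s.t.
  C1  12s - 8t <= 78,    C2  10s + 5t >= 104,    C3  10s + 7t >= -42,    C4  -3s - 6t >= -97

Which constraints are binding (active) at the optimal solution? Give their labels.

C1 and C4

Feasible corners and C = 12s - 3t:
  (611/70, 117/35) → C = 663/7
  (311/24, 155/16) → C = 2023/16
  (139/45, 658/45) → C = -34/5

The maximum is at (311/24, 155/16). Substituting into each constraint, equality holds for C1 and C4; the remaining constraints have slack.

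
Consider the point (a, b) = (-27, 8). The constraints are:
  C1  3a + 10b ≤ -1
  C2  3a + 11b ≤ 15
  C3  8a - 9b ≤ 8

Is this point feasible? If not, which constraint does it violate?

feasible

C1: -1 ≤ -1 ✓
C2: 7 ≤ 15 ✓
C3: -288 ≤ 8 ✓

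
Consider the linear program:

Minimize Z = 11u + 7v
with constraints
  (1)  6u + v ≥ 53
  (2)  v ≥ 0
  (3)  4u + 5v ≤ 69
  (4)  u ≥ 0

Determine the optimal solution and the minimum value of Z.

u = 53/6, v = 0, minimum Z = 583/6

Corner points and Z = 11u + 7v:
  (53/6, 0) → Z = 583/6
  (98/13, 101/13) → Z = 1785/13
  (69/4, 0) → Z = 759/4

The optimum lies where 6u + v = 53 and v = 0.
Solving simultaneously gives u = 53/6, v = 0.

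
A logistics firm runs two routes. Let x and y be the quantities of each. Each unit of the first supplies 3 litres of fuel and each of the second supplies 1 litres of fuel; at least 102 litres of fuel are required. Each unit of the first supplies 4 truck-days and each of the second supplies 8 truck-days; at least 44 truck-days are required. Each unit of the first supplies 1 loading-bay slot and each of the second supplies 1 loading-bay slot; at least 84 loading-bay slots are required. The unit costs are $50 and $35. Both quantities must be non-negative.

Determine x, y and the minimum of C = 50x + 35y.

Feasible corners and C = 50x + 35y:
  (0, 102) → C = 3570
  (84, 0) → C = 4200
  (9, 75) → C = 3075
The feasible region is unbounded (it extends along (0, 1), (1, 0)), but C strictly increases along every unbounded feasible direction, so there is no improving ray and the minimum is attained at a vertex.

The binding constraints are 3x + y = 102 and x + y = 84.
Solving simultaneously gives x = 9, y = 75.

x = 9, y = 75, minimum C = 3075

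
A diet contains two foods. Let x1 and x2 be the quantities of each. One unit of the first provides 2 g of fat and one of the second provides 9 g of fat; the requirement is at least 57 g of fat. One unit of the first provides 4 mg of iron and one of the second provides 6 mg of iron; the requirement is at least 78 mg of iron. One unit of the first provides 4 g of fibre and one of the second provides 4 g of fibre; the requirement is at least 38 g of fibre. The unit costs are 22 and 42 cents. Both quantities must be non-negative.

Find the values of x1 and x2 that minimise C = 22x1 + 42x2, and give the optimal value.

Feasible corners and C = 22x1 + 42x2:
  (0, 13) → C = 546
  (57/2, 0) → C = 627
  (15, 3) → C = 456
The feasible region is unbounded (it extends along (0, 1), (1, 0)), but C strictly increases along every unbounded feasible direction, so there is no improving ray and the minimum is attained at a vertex.

x1 = 15, x2 = 3, minimum C = 456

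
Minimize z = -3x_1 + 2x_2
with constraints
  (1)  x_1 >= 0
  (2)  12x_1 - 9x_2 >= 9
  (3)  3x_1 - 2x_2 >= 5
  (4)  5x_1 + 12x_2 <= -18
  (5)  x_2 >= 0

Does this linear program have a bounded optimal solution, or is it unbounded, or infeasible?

The boundaries x_1 = 0 and 3x_1 - 2x_2 = 5 meet at (0, -5/2), but that point violates x_2 ≥ 0. Every candidate vertex is excluded by some other constraint, so the feasible region is empty.

infeasible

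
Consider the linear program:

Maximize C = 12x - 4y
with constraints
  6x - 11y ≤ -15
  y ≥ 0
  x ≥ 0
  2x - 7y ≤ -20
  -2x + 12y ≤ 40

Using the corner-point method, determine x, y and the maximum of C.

Corner points and C = 12x - 4y:
  (0, 20/7) → C = -80/7
  (0, 10/3) → C = -40/3
  (4, 4) → C = 32

x = 4, y = 4, maximum C = 32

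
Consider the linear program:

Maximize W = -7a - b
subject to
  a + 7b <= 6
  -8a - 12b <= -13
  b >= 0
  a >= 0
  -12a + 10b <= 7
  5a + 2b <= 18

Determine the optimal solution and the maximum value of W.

At the optimal vertex, a + 7b = 6 and -8a - 12b = -13.
Solving simultaneously gives a = 19/44, b = 35/44.

a = 19/44, b = 35/44, maximum W = -42/11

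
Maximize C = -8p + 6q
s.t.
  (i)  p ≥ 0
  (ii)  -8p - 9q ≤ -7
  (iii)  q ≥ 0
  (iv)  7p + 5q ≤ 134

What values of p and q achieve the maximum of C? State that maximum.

Vertices and C = -8p + 6q:
  (0, 7/9) → C = 14/3
  (0, 134/5) → C = 804/5
  (7/8, 0) → C = -7
  (134/7, 0) → C = -1072/7

The binding constraints are p = 0 and 7p + 5q = 134.
Solving simultaneously gives p = 0, q = 134/5.

p = 0, q = 134/5, maximum C = 804/5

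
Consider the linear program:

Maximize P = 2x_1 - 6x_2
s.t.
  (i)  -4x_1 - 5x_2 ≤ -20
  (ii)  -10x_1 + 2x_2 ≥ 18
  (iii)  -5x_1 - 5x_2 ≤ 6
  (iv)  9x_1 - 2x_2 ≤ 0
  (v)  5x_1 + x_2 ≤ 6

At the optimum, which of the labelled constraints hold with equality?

(i) and (ii)

Feasible corners and P = 2x_1 - 6x_2:
  (-25/29, 136/29) → P = -866/29
  (-26, 124/5) → P = -1004/5
  (-3/10, 15/2) → P = -228/5
The feasible region is unbounded (it extends along (-1, 1), (-1, 5)), but P strictly decreases along every unbounded feasible direction, so there is no improving ray and the maximum is attained at a vertex.

The maximum is at (-25/29, 136/29). Substituting into each constraint, equality holds for (i) and (ii); the remaining constraints have slack.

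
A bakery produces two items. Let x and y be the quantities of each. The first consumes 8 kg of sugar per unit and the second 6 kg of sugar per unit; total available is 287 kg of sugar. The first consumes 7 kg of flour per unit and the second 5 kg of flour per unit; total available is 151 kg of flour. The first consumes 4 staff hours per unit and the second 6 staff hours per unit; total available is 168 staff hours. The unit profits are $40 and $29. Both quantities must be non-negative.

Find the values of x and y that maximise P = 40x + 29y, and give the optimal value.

The optimum lies where 7x + 5y = 151 and 4x + 6y = 168.
Solving simultaneously gives x = 3, y = 26.

x = 3, y = 26, maximum P = 874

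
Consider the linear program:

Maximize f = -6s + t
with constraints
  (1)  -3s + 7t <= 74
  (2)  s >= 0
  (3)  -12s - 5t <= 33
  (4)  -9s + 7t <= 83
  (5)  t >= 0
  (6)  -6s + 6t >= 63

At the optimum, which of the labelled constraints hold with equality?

Feasible corners and f = -6s + t:
  (0, 74/7) → f = 74/7
  (1/8, 85/8) → f = 79/8
  (0, 21/2) → f = 21/2

The maximum is at (0, 74/7). Substituting into each constraint, equality holds for (1) and (2); the remaining constraints have slack.

(1) and (2)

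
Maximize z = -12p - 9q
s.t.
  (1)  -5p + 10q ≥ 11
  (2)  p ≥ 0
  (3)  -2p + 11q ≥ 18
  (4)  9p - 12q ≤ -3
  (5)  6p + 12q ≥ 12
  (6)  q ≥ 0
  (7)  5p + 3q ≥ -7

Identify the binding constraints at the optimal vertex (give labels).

Corner points and z = -12p - 9q:
  (59/35, 68/35) → z = -264/7
  (17/5, 14/5) → z = -66
  (0, 18/11) → z = -162/11
The feasible region is unbounded (it extends along (0, 1), (4, 3)), but z strictly decreases along every unbounded feasible direction, so there is no improving ray and the maximum is attained at a vertex.

The maximum is at (0, 18/11). Substituting into each constraint, equality holds for (2) and (3); the remaining constraints have slack.

(2) and (3)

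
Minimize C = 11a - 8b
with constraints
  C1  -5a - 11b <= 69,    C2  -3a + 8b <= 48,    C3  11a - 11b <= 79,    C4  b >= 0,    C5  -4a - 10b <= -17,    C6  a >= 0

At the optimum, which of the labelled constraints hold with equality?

Vertices and C = 11a - 8b:
  (232/11, 153/11) → C = 1328/11
  (0, 6) → C = -48
  (79/11, 0) → C = 79
  (17/4, 0) → C = 187/4
  (0, 17/10) → C = -68/5

The minimum is at (0, 6). Substituting into each constraint, equality holds for C2 and C6; the remaining constraints have slack.

C2 and C6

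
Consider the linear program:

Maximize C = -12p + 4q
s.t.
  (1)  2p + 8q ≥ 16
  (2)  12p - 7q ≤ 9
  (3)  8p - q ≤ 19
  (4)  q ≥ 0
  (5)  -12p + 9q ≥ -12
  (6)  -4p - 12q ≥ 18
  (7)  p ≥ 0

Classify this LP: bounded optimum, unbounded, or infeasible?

The boundaries 2p + 8q = 16 and 12p - 7q = 9 meet at (92/55, 87/55), but that point violates -4p - 12q ≥ 18. Every candidate vertex is excluded by some other constraint, so the feasible region is empty.

infeasible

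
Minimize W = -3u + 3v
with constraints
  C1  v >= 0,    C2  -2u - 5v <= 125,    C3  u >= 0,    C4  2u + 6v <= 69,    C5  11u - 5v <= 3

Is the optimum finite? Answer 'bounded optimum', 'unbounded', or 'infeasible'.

bounded optimum

Vertices and W = -3u + 3v:
  (0, 0) → W = 0
  (3/11, 0) → W = -9/11
  (0, 23/2) → W = 69/2
  (363/76, 753/76) → W = 585/38
The feasible region has finitely many vertices and no improving ray; the minimum is -9/11 at (3/11, 0).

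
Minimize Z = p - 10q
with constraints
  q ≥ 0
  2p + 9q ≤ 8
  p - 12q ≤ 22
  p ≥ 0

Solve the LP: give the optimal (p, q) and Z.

p = 0, q = 8/9, minimum Z = -80/9

Vertices and Z = p - 10q:
  (4, 0) → Z = 4
  (0, 0) → Z = 0
  (0, 8/9) → Z = -80/9

At the optimal vertex, 2p + 9q = 8 and p = 0.
Solving simultaneously gives p = 0, q = 8/9.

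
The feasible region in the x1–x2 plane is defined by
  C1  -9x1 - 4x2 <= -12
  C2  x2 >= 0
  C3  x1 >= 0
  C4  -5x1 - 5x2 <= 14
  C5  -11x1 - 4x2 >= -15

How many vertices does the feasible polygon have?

The feasible vertices (each the meet of two boundaries and inside every other half-plane) are:
  (4/3, 0)
  (0, 3)
  (15/11, 0)
  (0, 15/4)

4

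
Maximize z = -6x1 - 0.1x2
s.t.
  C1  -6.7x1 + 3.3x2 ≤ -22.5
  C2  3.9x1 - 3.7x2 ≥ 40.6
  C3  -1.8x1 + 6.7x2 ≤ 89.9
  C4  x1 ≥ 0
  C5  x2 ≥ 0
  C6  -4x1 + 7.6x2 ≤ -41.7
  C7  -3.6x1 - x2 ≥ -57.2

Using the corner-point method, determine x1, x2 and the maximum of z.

x1 = 10.425, x2 = 0, maximum z = -62.55

Vertices and z = -6x1 - 0.1x2:
  (417/40, 0) → z = -1251/20
  (143/9, 0) → z = -286/3
  (3403/224, 281/112) → z = -102371/1120

At the optimal vertex, x2 = 0 and -4x1 + 7.6x2 = -41.7.
Solving simultaneously gives x1 = 417/40, x2 = 0.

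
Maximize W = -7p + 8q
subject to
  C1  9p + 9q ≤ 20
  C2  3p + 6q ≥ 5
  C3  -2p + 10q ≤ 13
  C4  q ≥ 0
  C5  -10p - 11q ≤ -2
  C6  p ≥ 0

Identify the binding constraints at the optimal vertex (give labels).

Vertices and W = -7p + 8q:
  (83/108, 157/108) → W = 25/4
  (20/9, 0) → W = -140/9
  (5/3, 0) → W = -35/3
  (0, 5/6) → W = 20/3
  (0, 13/10) → W = 52/5

The maximum is at (0, 13/10). Substituting into each constraint, equality holds for C3 and C6; the remaining constraints have slack.

C3 and C6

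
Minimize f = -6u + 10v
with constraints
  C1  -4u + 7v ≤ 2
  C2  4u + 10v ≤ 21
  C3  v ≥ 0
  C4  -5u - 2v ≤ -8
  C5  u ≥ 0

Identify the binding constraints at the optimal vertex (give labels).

C2 and C3

Corner points and f = -6u + 10v:
  (127/68, 23/17) → f = 79/34
  (52/43, 42/43) → f = 108/43
  (21/4, 0) → f = -63/2
  (8/5, 0) → f = -48/5

The minimum is at (21/4, 0). Substituting into each constraint, equality holds for C2 and C3; the remaining constraints have slack.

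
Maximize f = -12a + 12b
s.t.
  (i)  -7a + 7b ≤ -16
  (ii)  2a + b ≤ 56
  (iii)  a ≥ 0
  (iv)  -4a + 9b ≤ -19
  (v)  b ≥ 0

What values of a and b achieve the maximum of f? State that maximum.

Vertices and f = -12a + 12b:
  (523/22, 93/11) → f = -2022/11
  (28, 0) → f = -336
  (19/4, 0) → f = -57

a = 19/4, b = 0, maximum f = -57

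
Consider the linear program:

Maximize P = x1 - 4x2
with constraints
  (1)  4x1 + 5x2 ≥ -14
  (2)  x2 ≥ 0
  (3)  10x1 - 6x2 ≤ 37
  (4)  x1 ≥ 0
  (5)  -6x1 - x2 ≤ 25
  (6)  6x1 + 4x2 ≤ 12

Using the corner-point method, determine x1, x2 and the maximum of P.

x1 = 2, x2 = 0, maximum P = 2

At the optimal vertex, x2 = 0 and 6x1 + 4x2 = 12.
Solving simultaneously gives x1 = 2, x2 = 0.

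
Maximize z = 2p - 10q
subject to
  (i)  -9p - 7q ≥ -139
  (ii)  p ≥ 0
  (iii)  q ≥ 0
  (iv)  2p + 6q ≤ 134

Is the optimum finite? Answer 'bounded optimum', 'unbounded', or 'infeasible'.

bounded optimum

Extreme points and z = 2p - 10q:
  (0, 139/7) → z = -1390/7
  (139/9, 0) → z = 278/9
  (0, 0) → z = 0
The feasible region has finitely many vertices and no improving ray; the maximum is 278/9 at (139/9, 0).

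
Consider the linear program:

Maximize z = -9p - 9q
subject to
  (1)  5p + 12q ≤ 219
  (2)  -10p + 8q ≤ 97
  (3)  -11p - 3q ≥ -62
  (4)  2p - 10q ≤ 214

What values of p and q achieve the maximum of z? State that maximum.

Feasible corners and z = -9p - 9q:
  (205/118, 1687/118) → z = -8514/59
  (-447/14, -389/14) → z = 3762/7
  (631/58, -1115/58) → z = 2178/29

The binding constraints are -10p + 8q = 97 and 2p - 10q = 214.
Solving simultaneously gives p = -447/14, q = -389/14.

p = -447/14, q = -389/14, maximum z = 3762/7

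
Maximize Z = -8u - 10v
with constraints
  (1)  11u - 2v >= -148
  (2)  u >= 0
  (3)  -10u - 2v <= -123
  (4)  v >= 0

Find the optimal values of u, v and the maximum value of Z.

The feasible region is unbounded (it extends along (1, 0), (2, 11)), but Z strictly decreases along every unbounded feasible direction, so there is no improving ray and the maximum is attained at a vertex.

At the optimal vertex, -10u - 2v = -123 and v = 0.
Solving simultaneously gives u = 123/10, v = 0.

u = 123/10, v = 0, maximum Z = -492/5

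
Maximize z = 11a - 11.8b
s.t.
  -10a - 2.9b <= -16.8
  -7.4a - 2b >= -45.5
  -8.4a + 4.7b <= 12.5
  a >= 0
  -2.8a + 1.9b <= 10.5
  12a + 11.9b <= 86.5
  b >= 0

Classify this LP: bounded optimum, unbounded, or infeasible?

bounded optimum

Corner points and z = 11a - 11.8b:
  (4271/7136, 6653/1784) → z = -1335203/35680
  (1.68, 0) → z = 18.48
  (36845/6406, 4705/3203) → z = 294257/6406
  (455/74, 0) → z = 5005/74
  (6445/3909, 7305/1303) → z = -187702/3909
The feasible region has finitely many vertices and no improving ray; the maximum is 5005/74 at (455/74, 0).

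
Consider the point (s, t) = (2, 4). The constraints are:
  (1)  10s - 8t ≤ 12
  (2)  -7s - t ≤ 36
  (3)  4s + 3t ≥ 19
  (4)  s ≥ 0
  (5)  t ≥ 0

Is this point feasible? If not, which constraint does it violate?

(1): -12 ≤ 12 ✓
(2): -18 ≤ 36 ✓
(3): 20 ≥ 19 ✓
(4): 2 ≥ 0 ✓
(5): 4 ≥ 0 ✓

feasible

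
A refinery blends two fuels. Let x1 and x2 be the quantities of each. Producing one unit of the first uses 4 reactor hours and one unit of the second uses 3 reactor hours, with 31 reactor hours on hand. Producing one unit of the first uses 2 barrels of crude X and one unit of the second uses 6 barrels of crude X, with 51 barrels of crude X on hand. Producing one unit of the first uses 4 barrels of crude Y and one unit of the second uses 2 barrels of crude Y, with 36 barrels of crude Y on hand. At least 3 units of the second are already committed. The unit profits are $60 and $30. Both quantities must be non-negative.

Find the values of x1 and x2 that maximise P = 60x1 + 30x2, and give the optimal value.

Corner points and P = 60x1 + 30x2:
  (0, 17/2) → P = 255
  (0, 3) → P = 90
  (11/6, 71/9) → P = 1040/3
  (11/2, 3) → P = 420

x1 = 11/2, x2 = 3, maximum P = 420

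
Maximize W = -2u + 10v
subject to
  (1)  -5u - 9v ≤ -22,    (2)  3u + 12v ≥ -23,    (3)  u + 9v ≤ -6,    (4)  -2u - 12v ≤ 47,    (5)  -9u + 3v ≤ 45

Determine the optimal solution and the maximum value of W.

Corner points and W = -2u + 10v:
  (157/11, -181/33) → W = -2752/33
  (7, -13/9) → W = -256/9
  (24, -95/12) → W = -763/6
The feasible region is unbounded (it extends along (9, -1), (6, -1)), but W strictly decreases along every unbounded feasible direction, so there is no improving ray and the maximum is attained at a vertex.

u = 7, v = -13/9, maximum W = -256/9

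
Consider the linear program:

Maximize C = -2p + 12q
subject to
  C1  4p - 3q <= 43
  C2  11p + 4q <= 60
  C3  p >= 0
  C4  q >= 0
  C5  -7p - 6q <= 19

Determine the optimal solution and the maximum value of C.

At the optimal vertex, 11p + 4q = 60 and p = 0.
Solving simultaneously gives p = 0, q = 15.

p = 0, q = 15, maximum C = 180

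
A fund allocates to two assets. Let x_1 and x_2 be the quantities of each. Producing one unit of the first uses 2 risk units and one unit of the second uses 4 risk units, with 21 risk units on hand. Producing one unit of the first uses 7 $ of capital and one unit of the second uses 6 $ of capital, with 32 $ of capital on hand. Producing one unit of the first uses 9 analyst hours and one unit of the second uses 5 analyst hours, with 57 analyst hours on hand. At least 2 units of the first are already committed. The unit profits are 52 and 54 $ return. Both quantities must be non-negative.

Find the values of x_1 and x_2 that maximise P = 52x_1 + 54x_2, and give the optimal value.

x_1 = 2, x_2 = 3, maximum P = 266

Extreme points and P = 52x_1 + 54x_2:
  (32/7, 0) → P = 1664/7
  (2, 0) → P = 104
  (2, 3) → P = 266

At the optimal vertex, 7x_1 + 6x_2 = 32 and x_1 = 2.
Solving simultaneously gives x_1 = 2, x_2 = 3.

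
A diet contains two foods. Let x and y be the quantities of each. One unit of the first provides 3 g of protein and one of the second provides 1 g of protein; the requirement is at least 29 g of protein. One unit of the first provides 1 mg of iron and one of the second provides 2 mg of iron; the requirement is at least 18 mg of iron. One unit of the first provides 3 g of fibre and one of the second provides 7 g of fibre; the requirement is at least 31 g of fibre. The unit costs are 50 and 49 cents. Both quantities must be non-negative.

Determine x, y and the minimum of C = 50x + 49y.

x = 8, y = 5, minimum C = 645

Corner points and C = 50x + 49y:
  (0, 29) → C = 1421
  (18, 0) → C = 900
  (8, 5) → C = 645
The feasible region is unbounded (it extends along (0, 1), (1, 0)), but C strictly increases along every unbounded feasible direction, so there is no improving ray and the minimum is attained at a vertex.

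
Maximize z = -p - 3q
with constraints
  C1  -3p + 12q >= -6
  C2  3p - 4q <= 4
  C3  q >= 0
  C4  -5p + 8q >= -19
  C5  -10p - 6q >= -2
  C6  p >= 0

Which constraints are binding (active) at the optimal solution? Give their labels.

C3 and C6

Corner points and z = -p - 3q:
  (1/5, 0) → z = -1/5
  (0, 0) → z = 0
  (0, 1/3) → z = -1

The maximum is at (0, 0). Substituting into each constraint, equality holds for C3 and C6; the remaining constraints have slack.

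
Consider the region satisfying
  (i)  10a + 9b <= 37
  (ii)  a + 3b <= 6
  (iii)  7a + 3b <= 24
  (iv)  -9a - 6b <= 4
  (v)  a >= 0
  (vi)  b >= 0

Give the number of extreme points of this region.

5

The feasible vertices (each the meet of two boundaries and inside every other half-plane) are:
  (19/7, 23/21)
  (35/11, 19/33)
  (0, 2)
  (24/7, 0)
  (0, 0)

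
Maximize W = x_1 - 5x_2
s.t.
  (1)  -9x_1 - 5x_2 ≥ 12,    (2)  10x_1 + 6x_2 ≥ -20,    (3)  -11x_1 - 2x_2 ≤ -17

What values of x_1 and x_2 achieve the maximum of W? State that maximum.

x_1 = 7, x_2 = -15, maximum W = 82

Feasible corners and W = x_1 - 5x_2:
  (7, -15) → W = 82
  (109/37, -285/37) → W = 1534/37
  (71/23, -195/23) → W = 1046/23

At the optimal vertex, -9x_1 - 5x_2 = 12 and 10x_1 + 6x_2 = -20.
Solving simultaneously gives x_1 = 7, x_2 = -15.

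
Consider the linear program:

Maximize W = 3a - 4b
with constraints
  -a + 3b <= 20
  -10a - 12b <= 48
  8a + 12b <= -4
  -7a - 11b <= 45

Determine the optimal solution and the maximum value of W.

The optimum lies where 8a + 12b = -4 and -7a - 11b = 45.
Solving simultaneously gives a = 124, b = -83.

a = 124, b = -83, maximum W = 704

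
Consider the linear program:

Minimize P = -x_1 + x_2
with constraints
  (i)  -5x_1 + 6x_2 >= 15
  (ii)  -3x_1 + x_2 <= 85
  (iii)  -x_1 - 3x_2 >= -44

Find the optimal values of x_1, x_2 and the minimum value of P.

x_1 = 73/7, x_2 = 235/21, minimum P = 16/21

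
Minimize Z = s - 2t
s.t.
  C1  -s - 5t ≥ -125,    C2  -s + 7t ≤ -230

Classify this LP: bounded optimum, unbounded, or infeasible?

From the feasible point (675/4, -35/4), moving in the direction (-7, -1) keeps every constraint satisfied while Z decreases without bound.

unbounded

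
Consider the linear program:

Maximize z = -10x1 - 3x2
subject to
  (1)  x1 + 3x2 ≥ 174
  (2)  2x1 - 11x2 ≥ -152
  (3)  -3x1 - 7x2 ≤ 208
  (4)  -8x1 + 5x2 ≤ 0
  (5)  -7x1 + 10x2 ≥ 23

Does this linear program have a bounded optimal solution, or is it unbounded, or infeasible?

infeasible

The boundaries x1 + 3x2 = 174 and 2x1 - 11x2 = -152 meet at (1458/17, 500/17), but that point violates -7x1 + 10x2 ≥ 23. Every candidate vertex is excluded by some other constraint, so the feasible region is empty.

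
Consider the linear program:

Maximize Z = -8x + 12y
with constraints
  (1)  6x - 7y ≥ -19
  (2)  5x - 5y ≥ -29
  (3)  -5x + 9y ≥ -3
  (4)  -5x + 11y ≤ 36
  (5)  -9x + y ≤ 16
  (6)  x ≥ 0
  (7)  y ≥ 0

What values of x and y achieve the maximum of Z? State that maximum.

x = 43/31, y = 121/31, maximum Z = 1108/31

Feasible corners and Z = -8x + 12y:
  (43/31, 121/31) → Z = 1108/31
  (0, 19/7) → Z = 228/7
  (357/10, 39/2) → Z = -258/5
  (3/5, 0) → Z = -24/5
  (0, 0) → Z = 0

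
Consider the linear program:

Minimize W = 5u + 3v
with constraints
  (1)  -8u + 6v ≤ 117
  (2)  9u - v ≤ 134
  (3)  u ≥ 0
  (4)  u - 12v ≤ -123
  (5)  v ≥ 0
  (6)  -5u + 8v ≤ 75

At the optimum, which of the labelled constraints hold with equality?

Feasible corners and W = 5u + 3v:
  (1731/107, 1241/107) → W = 12378/107
  (1147/67, 1345/67) → W = 9770/67
  (21/13, 135/13) → W = 510/13

The minimum is at (21/13, 135/13). Substituting into each constraint, equality holds for (4) and (6); the remaining constraints have slack.

(4) and (6)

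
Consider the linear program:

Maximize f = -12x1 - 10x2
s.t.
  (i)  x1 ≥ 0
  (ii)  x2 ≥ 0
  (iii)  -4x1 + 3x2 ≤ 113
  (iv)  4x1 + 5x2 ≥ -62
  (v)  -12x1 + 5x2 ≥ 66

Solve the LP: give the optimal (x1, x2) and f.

x1 = 0, x2 = 66/5, maximum f = -132

Vertices and f = -12x1 - 10x2:
  (0, 113/3) → f = -1130/3
  (0, 66/5) → f = -132
  (367/16, 273/4) → f = -3831/4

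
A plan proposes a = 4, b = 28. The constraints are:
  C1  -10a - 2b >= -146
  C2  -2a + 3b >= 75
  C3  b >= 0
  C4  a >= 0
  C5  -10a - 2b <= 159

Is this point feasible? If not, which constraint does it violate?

C1: -96 ≥ -146 ✓
C2: 76 ≥ 75 ✓
C3: 28 ≥ 0 ✓
C4: 4 ≥ 0 ✓
C5: -96 ≤ 159 ✓

feasible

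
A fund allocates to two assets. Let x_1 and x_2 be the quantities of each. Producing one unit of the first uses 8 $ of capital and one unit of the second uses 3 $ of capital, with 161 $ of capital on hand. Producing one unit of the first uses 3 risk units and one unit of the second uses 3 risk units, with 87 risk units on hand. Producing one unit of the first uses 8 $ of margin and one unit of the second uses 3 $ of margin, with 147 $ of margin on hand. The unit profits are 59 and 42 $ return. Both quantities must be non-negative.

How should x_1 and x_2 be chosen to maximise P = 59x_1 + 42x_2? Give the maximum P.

x_1 = 12, x_2 = 17, maximum P = 1422

Corner points and P = 59x_1 + 42x_2:
  (0, 0) → P = 0
  (0, 29) → P = 1218
  (147/8, 0) → P = 8673/8
  (12, 17) → P = 1422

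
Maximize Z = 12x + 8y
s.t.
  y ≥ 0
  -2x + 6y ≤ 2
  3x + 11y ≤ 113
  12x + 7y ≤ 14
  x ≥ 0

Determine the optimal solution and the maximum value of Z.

x = 35/43, y = 26/43, maximum Z = 628/43

Corner points and Z = 12x + 8y:
  (7/6, 0) → Z = 14
  (0, 0) → Z = 0
  (35/43, 26/43) → Z = 628/43
  (0, 1/3) → Z = 8/3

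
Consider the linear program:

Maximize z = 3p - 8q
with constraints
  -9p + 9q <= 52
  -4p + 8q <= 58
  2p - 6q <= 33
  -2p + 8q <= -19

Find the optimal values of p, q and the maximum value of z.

The optimum lies where 2p - 6q = 33 and -2p + 8q = -19.
Solving simultaneously gives p = 75/2, q = 7.

p = 75/2, q = 7, maximum z = 113/2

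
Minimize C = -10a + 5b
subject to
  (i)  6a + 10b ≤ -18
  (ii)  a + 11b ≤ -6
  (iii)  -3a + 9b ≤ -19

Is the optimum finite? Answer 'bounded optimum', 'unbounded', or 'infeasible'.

From the feasible point (1/3, -2), moving in the direction (10, -6) keeps every constraint satisfied while C decreases without bound.

unbounded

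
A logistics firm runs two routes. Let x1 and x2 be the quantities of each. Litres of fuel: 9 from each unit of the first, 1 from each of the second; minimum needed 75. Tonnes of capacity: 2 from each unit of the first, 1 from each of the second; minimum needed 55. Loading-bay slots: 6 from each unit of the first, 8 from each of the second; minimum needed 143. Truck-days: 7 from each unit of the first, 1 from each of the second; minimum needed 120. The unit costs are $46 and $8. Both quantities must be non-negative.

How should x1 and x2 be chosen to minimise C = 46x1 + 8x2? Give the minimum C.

The feasible region is unbounded (it extends along (0, 1), (1, 0)), but C strictly increases along every unbounded feasible direction, so there is no improving ray and the minimum is attained at a vertex.

At the optimal vertex, 2x1 + x2 = 55 and 7x1 + x2 = 120.
Solving simultaneously gives x1 = 13, x2 = 29.

x1 = 13, x2 = 29, minimum C = 830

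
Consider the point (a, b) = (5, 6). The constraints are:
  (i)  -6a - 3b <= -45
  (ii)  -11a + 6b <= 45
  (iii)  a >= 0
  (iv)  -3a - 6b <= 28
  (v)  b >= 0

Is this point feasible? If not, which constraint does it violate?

feasible

(i): -48 ≤ -45 ✓
(ii): -19 ≤ 45 ✓
(iii): 5 ≥ 0 ✓
(iv): -51 ≤ 28 ✓
(v): 6 ≥ 0 ✓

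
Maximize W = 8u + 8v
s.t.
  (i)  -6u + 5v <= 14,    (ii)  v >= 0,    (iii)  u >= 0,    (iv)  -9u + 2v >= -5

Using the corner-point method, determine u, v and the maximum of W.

u = 53/33, v = 52/11, maximum W = 152/3

Extreme points and W = 8u + 8v:
  (0, 14/5) → W = 112/5
  (53/33, 52/11) → W = 152/3
  (0, 0) → W = 0
  (5/9, 0) → W = 40/9

The optimum lies where -6u + 5v = 14 and -9u + 2v = -5.
Solving simultaneously gives u = 53/33, v = 52/11.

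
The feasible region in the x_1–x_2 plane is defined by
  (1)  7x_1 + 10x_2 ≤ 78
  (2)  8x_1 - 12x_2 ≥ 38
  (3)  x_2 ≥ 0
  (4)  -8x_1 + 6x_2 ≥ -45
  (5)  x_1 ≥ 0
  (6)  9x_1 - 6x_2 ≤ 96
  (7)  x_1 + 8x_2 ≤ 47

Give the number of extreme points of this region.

Of the 21 pairwise boundary intersections, those satisfying every inequality are:
  (19/4, 0)
  (13/2, 7/6)
  (45/8, 0)

3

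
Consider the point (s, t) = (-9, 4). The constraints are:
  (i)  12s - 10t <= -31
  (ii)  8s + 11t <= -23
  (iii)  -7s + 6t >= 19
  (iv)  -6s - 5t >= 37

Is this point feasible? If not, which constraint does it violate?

not feasible — violates (iv)

Constraint (iv): -6s - 5t = 34, which is not ≥ 37. All other constraints are satisfied.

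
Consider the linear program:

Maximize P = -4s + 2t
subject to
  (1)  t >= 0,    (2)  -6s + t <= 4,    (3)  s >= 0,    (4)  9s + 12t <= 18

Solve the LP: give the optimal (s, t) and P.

Vertices and P = -4s + 2t:
  (0, 0) → P = 0
  (2, 0) → P = -8
  (0, 3/2) → P = 3

The binding constraints are s = 0 and 9s + 12t = 18.
Solving simultaneously gives s = 0, t = 3/2.

s = 0, t = 3/2, maximum P = 3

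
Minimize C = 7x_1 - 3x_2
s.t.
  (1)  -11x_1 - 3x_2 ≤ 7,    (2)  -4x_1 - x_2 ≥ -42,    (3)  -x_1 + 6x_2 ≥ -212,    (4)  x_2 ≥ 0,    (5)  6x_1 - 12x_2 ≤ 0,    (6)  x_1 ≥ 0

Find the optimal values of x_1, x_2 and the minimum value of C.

x_1 = 0, x_2 = 42, minimum C = -126

The optimum lies where -4x_1 - x_2 = -42 and x_1 = 0.
Solving simultaneously gives x_1 = 0, x_2 = 42.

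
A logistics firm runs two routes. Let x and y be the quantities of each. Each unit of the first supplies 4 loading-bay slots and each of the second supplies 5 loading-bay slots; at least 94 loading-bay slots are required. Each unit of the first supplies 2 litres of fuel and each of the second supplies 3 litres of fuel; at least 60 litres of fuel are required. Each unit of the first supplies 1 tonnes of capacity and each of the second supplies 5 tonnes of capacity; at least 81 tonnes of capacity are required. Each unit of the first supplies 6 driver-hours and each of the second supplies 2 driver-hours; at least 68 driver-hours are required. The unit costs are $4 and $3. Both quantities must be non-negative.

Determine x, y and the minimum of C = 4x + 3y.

Feasible corners and C = 4x + 3y:
  (0, 34) → C = 102
  (81, 0) → C = 324
  (57/7, 102/7) → C = 534/7
  (6, 16) → C = 72
The feasible region is unbounded (it extends along (0, 1), (1, 0)), but C strictly increases along every unbounded feasible direction, so there is no improving ray and the minimum is attained at a vertex.

x = 6, y = 16, minimum C = 72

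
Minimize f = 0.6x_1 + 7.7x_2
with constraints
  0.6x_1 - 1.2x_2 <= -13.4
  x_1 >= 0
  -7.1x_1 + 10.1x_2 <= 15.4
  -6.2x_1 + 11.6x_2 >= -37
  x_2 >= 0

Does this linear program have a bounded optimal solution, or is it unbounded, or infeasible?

Feasible corners and f = 0.6x_1 + 7.7x_2:
  (5843/123, 4295/123) → f = 365773/1230
  (1249/3, 658/3) → f = 5816/3
The feasible region has finitely many vertices and no improving ray; the minimum is 365773/1230 at (5843/123, 4295/123).

bounded optimum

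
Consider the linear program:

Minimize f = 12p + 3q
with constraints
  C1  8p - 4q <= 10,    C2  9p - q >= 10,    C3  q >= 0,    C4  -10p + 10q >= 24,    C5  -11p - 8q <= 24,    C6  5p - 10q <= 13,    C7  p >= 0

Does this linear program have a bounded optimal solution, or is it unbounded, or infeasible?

Corner points and f = 12p + 3q:
  (49/10, 73/10) → f = 807/10
  (31/20, 79/20) → f = 609/20
The feasible region has finitely many vertices and no improving ray; the minimum is 609/20 at (31/20, 79/20).

bounded optimum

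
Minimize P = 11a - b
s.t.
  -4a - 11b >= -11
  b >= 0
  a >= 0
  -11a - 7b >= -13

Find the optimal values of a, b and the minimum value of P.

a = 0, b = 1, minimum P = -1

Feasible corners and P = 11a - b:
  (0, 1) → P = -1
  (22/31, 23/31) → P = 219/31
  (0, 0) → P = 0
  (13/11, 0) → P = 13

At the optimal vertex, -4a - 11b = -11 and a = 0.
Solving simultaneously gives a = 0, b = 1.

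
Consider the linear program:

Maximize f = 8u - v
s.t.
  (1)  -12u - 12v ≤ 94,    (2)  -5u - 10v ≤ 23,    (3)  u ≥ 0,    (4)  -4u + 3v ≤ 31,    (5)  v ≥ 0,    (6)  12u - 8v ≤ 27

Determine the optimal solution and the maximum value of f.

u = 329/4, v = 120, maximum f = 538

The binding constraints are -4u + 3v = 31 and 12u - 8v = 27.
Solving simultaneously gives u = 329/4, v = 120.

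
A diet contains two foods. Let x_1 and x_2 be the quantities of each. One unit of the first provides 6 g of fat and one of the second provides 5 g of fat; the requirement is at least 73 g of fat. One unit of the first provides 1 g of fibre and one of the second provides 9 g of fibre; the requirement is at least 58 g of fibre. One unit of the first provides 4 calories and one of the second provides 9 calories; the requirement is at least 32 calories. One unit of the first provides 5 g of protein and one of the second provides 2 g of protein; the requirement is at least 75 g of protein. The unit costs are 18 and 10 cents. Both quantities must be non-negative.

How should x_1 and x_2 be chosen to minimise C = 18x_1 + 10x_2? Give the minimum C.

x_1 = 13, x_2 = 5, minimum C = 284

Feasible corners and C = 18x_1 + 10x_2:
  (0, 75/2) → C = 375
  (58, 0) → C = 1044
  (13, 5) → C = 284
The feasible region is unbounded (it extends along (0, 1), (1, 0)), but C strictly increases along every unbounded feasible direction, so there is no improving ray and the minimum is attained at a vertex.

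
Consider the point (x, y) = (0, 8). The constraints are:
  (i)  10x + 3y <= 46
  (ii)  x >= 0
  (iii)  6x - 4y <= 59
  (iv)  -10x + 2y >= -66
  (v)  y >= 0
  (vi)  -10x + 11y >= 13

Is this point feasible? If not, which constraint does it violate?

feasible

(i): 24 ≤ 46 ✓
(ii): 0 ≥ 0 ✓
(iii): -32 ≤ 59 ✓
(iv): 16 ≥ -66 ✓
(v): 8 ≥ 0 ✓
(vi): 88 ≥ 13 ✓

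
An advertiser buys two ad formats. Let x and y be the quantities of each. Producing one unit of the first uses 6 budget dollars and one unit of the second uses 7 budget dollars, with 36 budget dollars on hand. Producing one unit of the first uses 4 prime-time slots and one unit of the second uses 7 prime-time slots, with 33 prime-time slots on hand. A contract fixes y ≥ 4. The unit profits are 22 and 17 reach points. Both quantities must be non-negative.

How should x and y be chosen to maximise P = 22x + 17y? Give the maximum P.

x = 5/4, y = 4, maximum P = 191/2

Vertices and P = 22x + 17y:
  (0, 33/7) → P = 561/7
  (0, 4) → P = 68
  (5/4, 4) → P = 191/2

At the optimal vertex, 4x + 7y = 33 and y = 4.
Solving simultaneously gives x = 5/4, y = 4.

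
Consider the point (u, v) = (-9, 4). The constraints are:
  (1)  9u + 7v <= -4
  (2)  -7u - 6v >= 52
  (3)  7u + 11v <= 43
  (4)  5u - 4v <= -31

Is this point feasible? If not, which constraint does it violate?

not feasible — violates (2)

Constraint (2): -7u - 6v = 39, which is not ≥ 52. All other constraints are satisfied.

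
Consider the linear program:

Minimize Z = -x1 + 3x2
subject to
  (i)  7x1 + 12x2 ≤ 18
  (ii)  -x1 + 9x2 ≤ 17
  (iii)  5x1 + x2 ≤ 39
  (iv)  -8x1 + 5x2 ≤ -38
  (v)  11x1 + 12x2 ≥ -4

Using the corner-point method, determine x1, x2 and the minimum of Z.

Feasible corners and Z = -x1 + 3x2:
  (450/53, -183/53) → Z = -999/53
  (546/131, -122/131) → Z = -912/131
  (472/49, -449/49) → Z = -1819/49
  (436/151, -450/151) → Z = -1786/151

x1 = 472/49, x2 = -449/49, minimum Z = -1819/49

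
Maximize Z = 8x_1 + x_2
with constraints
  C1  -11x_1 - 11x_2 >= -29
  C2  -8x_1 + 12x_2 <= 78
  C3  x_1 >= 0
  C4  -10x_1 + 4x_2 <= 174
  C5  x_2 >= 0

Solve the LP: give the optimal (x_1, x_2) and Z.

x_1 = 29/11, x_2 = 0, maximum Z = 232/11

Extreme points and Z = 8x_1 + x_2:
  (0, 29/11) → Z = 29/11
  (29/11, 0) → Z = 232/11
  (0, 0) → Z = 0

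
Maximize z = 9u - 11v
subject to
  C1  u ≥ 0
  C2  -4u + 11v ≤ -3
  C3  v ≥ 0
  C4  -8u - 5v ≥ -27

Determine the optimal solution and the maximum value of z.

Feasible corners and z = 9u - 11v:
  (3/4, 0) → z = 27/4
  (26/9, 7/9) → z = 157/9
  (27/8, 0) → z = 243/8

The binding constraints are v = 0 and -8u - 5v = -27.
Solving simultaneously gives u = 27/8, v = 0.

u = 27/8, v = 0, maximum z = 243/8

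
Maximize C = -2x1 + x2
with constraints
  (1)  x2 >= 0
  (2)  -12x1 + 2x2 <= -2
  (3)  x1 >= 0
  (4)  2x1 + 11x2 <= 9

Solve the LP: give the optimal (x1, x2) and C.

x1 = 5/17, x2 = 13/17, maximum C = 3/17

Feasible corners and C = -2x1 + x2:
  (1/6, 0) → C = -1/3
  (9/2, 0) → C = -9
  (5/17, 13/17) → C = 3/17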